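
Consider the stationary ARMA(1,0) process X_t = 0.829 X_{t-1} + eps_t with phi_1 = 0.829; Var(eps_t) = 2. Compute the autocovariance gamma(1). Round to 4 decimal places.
\gamma(1) = 5.3012

Multiply the model equation by X_{t-k} and take expectations. With theta_0 = psi_0 = 1 and psi_j the MA(infinity) weights, this gives
  gamma(k) - sum_i phi_i gamma(k-i) = c_k,
  c_k = sigma^2 * sum_{j=k..q} theta_j psi_{j-k}   (c_k = 0 for k > q),
using gamma(-m) = gamma(m).
Pure AR (q = 0): c_0 = sigma^2 = 2, c_k = 0 for k >= 1.
Equations for k = 0 and k = 1 (AR order 1):
  gamma(0) = phi_1 gamma(1) + c_0
  gamma(1) = phi_1 gamma(0) + c_1
Substituting the second into the first: gamma(0) (1 - phi_1^2) = c_0 + phi_1 c_1, so
  gamma(0) = c_0 / (1 - phi_1^2) = 2 / (1 - (0.829)^2) = 2 / 0.312759 = 6.3947.
  gamma(1) = phi_1 gamma(0) = (0.829)(6.3947) = 5.301206.
Therefore gamma(1) = 5.3012 (to 4 decimal places).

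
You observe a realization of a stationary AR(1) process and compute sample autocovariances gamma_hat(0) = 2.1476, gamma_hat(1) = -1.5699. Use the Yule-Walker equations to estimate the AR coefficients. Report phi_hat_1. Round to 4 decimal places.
\hat\phi_{1} = -0.7310

The Yule-Walker equations for an AR(p) process read, in matrix form,
  Gamma_p phi = r_p,   with   (Gamma_p)_{ij} = gamma(|i - j|),
                       (r_p)_i = gamma(i),   i,j = 1..p.
Substitute the sample gammas (Toeplitz matrix and right-hand side of size 1):
  Gamma_p = [[2.1476]]
  r_p     = [-1.5699]
With p = 1 this is the single equation gamma(0) phi_1 = gamma(1):
  phi_hat_1 = gamma(1) / gamma(0) = -1.5699 / 2.1476 = -0.7310.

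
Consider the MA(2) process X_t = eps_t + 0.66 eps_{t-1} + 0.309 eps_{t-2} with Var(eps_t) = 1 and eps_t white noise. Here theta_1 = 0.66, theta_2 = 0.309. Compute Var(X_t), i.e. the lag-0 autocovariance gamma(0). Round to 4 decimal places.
\gamma(0) = 1.5311

For an MA(q) process X_t = eps_t + sum_i theta_i eps_{t-i} with
Var(eps_t) = sigma^2, the variance is
  gamma(0) = sigma^2 * (1 + sum_i theta_i^2).
  sum_i theta_i^2 = (0.66)^2 + (0.309)^2 = 0.4356 + 0.095481 = 0.531081.
  gamma(0) = 1 * (1 + 0.531081) = 1 * 1.531081 = 1.531081, which rounds to 1.5311.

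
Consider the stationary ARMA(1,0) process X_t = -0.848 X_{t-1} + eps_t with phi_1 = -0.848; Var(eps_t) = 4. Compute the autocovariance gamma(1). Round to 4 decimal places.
\gamma(1) = -12.0756

Multiply the model equation by X_{t-k} and take expectations. With theta_0 = psi_0 = 1 and psi_j the MA(infinity) weights, this gives
  gamma(k) - sum_i phi_i gamma(k-i) = c_k,
  c_k = sigma^2 * sum_{j=k..q} theta_j psi_{j-k}   (c_k = 0 for k > q),
using gamma(-m) = gamma(m).
Pure AR (q = 0): c_0 = sigma^2 = 4, c_k = 0 for k >= 1.
Equations for k = 0 and k = 1 (AR order 1):
  gamma(0) = phi_1 gamma(1) + c_0
  gamma(1) = phi_1 gamma(0) + c_1
Substituting the second into the first: gamma(0) (1 - phi_1^2) = c_0 + phi_1 c_1, so
  gamma(0) = c_0 / (1 - phi_1^2) = 4 / (1 - (-0.848)^2) = 4 / 0.280896 = 14.240146.
  gamma(1) = phi_1 gamma(0) = (-0.848)(14.240146) = -12.075644.
Therefore gamma(1) = -12.0756 (to 4 decimal places).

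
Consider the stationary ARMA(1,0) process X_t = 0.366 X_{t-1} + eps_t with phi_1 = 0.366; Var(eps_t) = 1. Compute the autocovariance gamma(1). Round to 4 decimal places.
\gamma(1) = 0.4226

Multiply the model equation by X_{t-k} and take expectations. With theta_0 = psi_0 = 1 and psi_j the MA(infinity) weights, this gives
  gamma(k) - sum_i phi_i gamma(k-i) = c_k,
  c_k = sigma^2 * sum_{j=k..q} theta_j psi_{j-k}   (c_k = 0 for k > q),
using gamma(-m) = gamma(m).
Pure AR (q = 0): c_0 = sigma^2 = 1, c_k = 0 for k >= 1.
Equations for k = 0 and k = 1 (AR order 1):
  gamma(0) = phi_1 gamma(1) + c_0
  gamma(1) = phi_1 gamma(0) + c_1
Substituting the second into the first: gamma(0) (1 - phi_1^2) = c_0 + phi_1 c_1, so
  gamma(0) = c_0 / (1 - phi_1^2) = 1 / (1 - (0.366)^2) = 1 / 0.866044 = 1.154676.
  gamma(1) = phi_1 gamma(0) = (0.366)(1.154676) = 0.422611.
Therefore gamma(1) = 0.4226 (to 4 decimal places).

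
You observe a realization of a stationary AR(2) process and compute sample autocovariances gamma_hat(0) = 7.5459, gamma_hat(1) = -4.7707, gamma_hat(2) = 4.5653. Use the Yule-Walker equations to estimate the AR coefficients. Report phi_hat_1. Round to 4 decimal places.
\hat\phi_{1} = -0.4160

The Yule-Walker equations for an AR(p) process read, in matrix form,
  Gamma_p phi = r_p,   with   (Gamma_p)_{ij} = gamma(|i - j|),
                       (r_p)_i = gamma(i),   i,j = 1..p.
Substitute the sample gammas (Toeplitz matrix and right-hand side of size 2):
  Gamma_p = [[7.5459, -4.7707], [-4.7707, 7.5459]]
  r_p     = [-4.7707, 4.5653]
Written out:
  7.5459 phi_1 - 4.7707 phi_2 = -4.7707
  -4.7707 phi_1 + 7.5459 phi_2 = 4.5653
Solve by Cramer's rule:
  det = gamma(0)^2 - gamma(1)^2 = (7.5459)^2 - (-4.7707)^2 = 56.94060681 - 22.75957849 = 34.18102832
  phi_hat_1 = [gamma(1) gamma(0) - gamma(1) gamma(2)] / det = [(-4.7707)(7.5459) - (-4.7707)(4.5653)] / 34.18102832 = -14.21954842 / 34.18102832 = -0.416
  phi_hat_2 = [gamma(0) gamma(2) - gamma(1)^2] / det = [(7.5459)(4.5653) - (-4.7707)^2] / 34.18102832 = 11.68971878 / 34.18102832 = 0.342
So phi_hat = [-0.4160, 0.3420].
Therefore phi_hat_1 = -0.4160.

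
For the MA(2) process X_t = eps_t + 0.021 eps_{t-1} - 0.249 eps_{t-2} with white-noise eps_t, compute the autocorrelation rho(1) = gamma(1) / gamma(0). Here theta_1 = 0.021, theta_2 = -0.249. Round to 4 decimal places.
\rho(1) = 0.0148

For an MA(q) process with theta_0 = 1, the autocovariance is
  gamma(k) = sigma^2 * sum_{i=0..q-k} theta_i * theta_{i+k},
and rho(k) = gamma(k) / gamma(0). Sigma^2 cancels.
  numerator   = (1)*(0.021) + (0.021)*(-0.249) = 0.015771.
  denominator = (1)^2 + (0.021)^2 + (-0.249)^2 = 1.062442.
  rho(1) = 0.015771 / 1.062442 = 0.0148.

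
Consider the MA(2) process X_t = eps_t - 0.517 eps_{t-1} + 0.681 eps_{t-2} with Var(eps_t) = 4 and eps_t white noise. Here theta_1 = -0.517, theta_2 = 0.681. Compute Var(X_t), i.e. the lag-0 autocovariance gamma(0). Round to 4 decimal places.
\gamma(0) = 6.9242

For an MA(q) process X_t = eps_t + sum_i theta_i eps_{t-i} with
Var(eps_t) = sigma^2, the variance is
  gamma(0) = sigma^2 * (1 + sum_i theta_i^2).
  sum_i theta_i^2 = (-0.517)^2 + (0.681)^2 = 0.267289 + 0.463761 = 0.73105.
  gamma(0) = 4 * (1 + 0.73105) = 4 * 1.73105 = 6.9242.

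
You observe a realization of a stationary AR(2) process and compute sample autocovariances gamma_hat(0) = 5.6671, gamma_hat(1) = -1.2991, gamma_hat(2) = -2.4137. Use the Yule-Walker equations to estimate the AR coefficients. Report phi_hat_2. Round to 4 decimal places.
\hat\phi_{2} = -0.5050

The Yule-Walker equations for an AR(p) process read, in matrix form,
  Gamma_p phi = r_p,   with   (Gamma_p)_{ij} = gamma(|i - j|),
                       (r_p)_i = gamma(i),   i,j = 1..p.
Substitute the sample gammas (Toeplitz matrix and right-hand side of size 2):
  Gamma_p = [[5.6671, -1.2991], [-1.2991, 5.6671]]
  r_p     = [-1.2991, -2.4137]
Written out:
  5.6671 phi_1 - 1.2991 phi_2 = -1.2991
  -1.2991 phi_1 + 5.6671 phi_2 = -2.4137
Solve by Cramer's rule:
  det = gamma(0)^2 - gamma(1)^2 = (5.6671)^2 - (-1.2991)^2 = 32.11602241 - 1.68766081 = 30.4283616
  phi_hat_1 = [gamma(1) gamma(0) - gamma(1) gamma(2)] / det = [(-1.2991)(5.6671) - (-1.2991)(-2.4137)] / 30.4283616 = -10.49776728 / 30.4283616 = -0.345
  phi_hat_2 = [gamma(0) gamma(2) - gamma(1)^2] / det = [(5.6671)(-2.4137) - (-1.2991)^2] / 30.4283616 = -15.36634008 / 30.4283616 = -0.505
So phi_hat = [-0.3450, -0.5050].
Therefore phi_hat_2 = -0.5050.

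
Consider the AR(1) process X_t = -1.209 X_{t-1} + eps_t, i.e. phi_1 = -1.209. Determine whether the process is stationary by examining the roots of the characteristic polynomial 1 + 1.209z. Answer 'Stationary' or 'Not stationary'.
\text{Not stationary}

The AR(p) characteristic polynomial is P(z) = 1 + 1.209z.
Stationarity requires all roots to lie outside the unit circle, i.e. |z| > 1 for every root.
This is linear in z: 1 + (1.209) z = 0  =>  z = -1/(1.209) = -0.82713,  |z| = 0.82713.
Moduli of all roots: 0.8271.
All moduli strictly greater than 1? No.
Verdict: Not stationary.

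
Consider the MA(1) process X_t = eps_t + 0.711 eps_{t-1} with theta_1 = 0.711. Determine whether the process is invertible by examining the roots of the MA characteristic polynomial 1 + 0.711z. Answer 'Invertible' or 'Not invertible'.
\text{Invertible}

The MA(q) characteristic polynomial is P(z) = 1 + 0.711z.
Invertibility requires all roots to lie outside the unit circle, i.e. |z| > 1 for every root.
This is linear in z: 1 + (0.711) z = 0  =>  z = -1/(0.711) = -1.40647,  |z| = 1.40647.
Moduli of all roots: 1.4065.
All moduli strictly greater than 1? Yes.
Verdict: Invertible.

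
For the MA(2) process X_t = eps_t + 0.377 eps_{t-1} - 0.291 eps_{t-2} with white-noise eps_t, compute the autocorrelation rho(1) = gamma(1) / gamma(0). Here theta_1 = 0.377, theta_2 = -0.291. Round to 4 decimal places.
\rho(1) = 0.2179

For an MA(q) process with theta_0 = 1, the autocovariance is
  gamma(k) = sigma^2 * sum_{i=0..q-k} theta_i * theta_{i+k},
and rho(k) = gamma(k) / gamma(0). Sigma^2 cancels.
  numerator   = (1)*(0.377) + (0.377)*(-0.291) = 0.267293.
  denominator = (1)^2 + (0.377)^2 + (-0.291)^2 = 1.22681.
  rho(1) = 0.267293 / 1.22681 = 0.2179.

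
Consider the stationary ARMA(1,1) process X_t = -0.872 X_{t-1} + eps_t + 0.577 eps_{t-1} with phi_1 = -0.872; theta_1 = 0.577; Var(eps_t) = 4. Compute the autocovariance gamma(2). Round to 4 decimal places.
\gamma(2) = 2.1336

Multiply the model equation by X_{t-k} and take expectations. With theta_0 = psi_0 = 1 and psi_j the MA(infinity) weights, this gives
  gamma(k) - sum_i phi_i gamma(k-i) = c_k,
  c_k = sigma^2 * sum_{j=k..q} theta_j psi_{j-k}   (c_k = 0 for k > q),
using gamma(-m) = gamma(m).
psi-weights needed (psi_j = theta_j + sum_i phi_i psi_{j-i}):
  psi_1 = theta_1 + phi_1 = 0.577 + (-0.872) = -0.295
Right-hand sides:
  c_0 = sigma^2 (1 + theta_1 psi_1) = 4 * (1 + (0.577)(-0.295)) = 4 * 0.829785 = 3.31914
  c_1 = sigma^2 theta_1 = 4 * (0.577) = 2.308
  c_2 = 0
Equations for k = 0 and k = 1 (AR order 1):
  gamma(0) = phi_1 gamma(1) + c_0
  gamma(1) = phi_1 gamma(0) + c_1
Substituting the second into the first: gamma(0) (1 - phi_1^2) = c_0 + phi_1 c_1, so
  gamma(0) = (c_0 + phi_1 c_1) / (1 - phi_1^2) = (3.31914 + (-0.872)(2.308)) / (1 - (-0.872)^2) = 1.306564 / 0.239616 = 5.452741.
  gamma(1) = phi_1 gamma(0) + c_1 = (-0.872)(5.452741) + (2.308) = -2.44679.
For k = 2 (> q): gamma(2) = phi_1 gamma(1) = (-0.872)(-2.44679) = 2.133601.
Therefore gamma(2) = 2.1336 (to 4 decimal places).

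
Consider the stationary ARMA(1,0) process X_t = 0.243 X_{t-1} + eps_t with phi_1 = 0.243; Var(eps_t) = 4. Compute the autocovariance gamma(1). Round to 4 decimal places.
\gamma(1) = 1.0330

Multiply the model equation by X_{t-k} and take expectations. With theta_0 = psi_0 = 1 and psi_j the MA(infinity) weights, this gives
  gamma(k) - sum_i phi_i gamma(k-i) = c_k,
  c_k = sigma^2 * sum_{j=k..q} theta_j psi_{j-k}   (c_k = 0 for k > q),
using gamma(-m) = gamma(m).
Pure AR (q = 0): c_0 = sigma^2 = 4, c_k = 0 for k >= 1.
Equations for k = 0 and k = 1 (AR order 1):
  gamma(0) = phi_1 gamma(1) + c_0
  gamma(1) = phi_1 gamma(0) + c_1
Substituting the second into the first: gamma(0) (1 - phi_1^2) = c_0 + phi_1 c_1, so
  gamma(0) = c_0 / (1 - phi_1^2) = 4 / (1 - (0.243)^2) = 4 / 0.940951 = 4.251018.
  gamma(1) = phi_1 gamma(0) = (0.243)(4.251018) = 1.032997.
Therefore gamma(1) = 1.0330 (to 4 decimal places).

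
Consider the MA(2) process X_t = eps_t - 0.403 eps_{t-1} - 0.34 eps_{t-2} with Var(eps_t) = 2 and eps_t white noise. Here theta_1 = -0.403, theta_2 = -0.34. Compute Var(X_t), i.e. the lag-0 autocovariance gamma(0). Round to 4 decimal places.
\gamma(0) = 2.5560

For an MA(q) process X_t = eps_t + sum_i theta_i eps_{t-i} with
Var(eps_t) = sigma^2, the variance is
  gamma(0) = sigma^2 * (1 + sum_i theta_i^2).
  sum_i theta_i^2 = (-0.403)^2 + (-0.34)^2 = 0.162409 + 0.1156 = 0.278009.
  gamma(0) = 2 * (1 + 0.278009) = 2 * 1.278009 = 2.556018, which rounds to 2.5560.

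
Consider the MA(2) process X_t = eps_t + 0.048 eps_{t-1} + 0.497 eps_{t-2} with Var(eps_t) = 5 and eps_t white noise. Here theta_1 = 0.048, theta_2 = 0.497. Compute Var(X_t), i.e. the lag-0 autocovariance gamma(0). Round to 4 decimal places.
\gamma(0) = 6.2466

For an MA(q) process X_t = eps_t + sum_i theta_i eps_{t-i} with
Var(eps_t) = sigma^2, the variance is
  gamma(0) = sigma^2 * (1 + sum_i theta_i^2).
  sum_i theta_i^2 = (0.048)^2 + (0.497)^2 = 0.002304 + 0.247009 = 0.249313.
  gamma(0) = 5 * (1 + 0.249313) = 5 * 1.249313 = 6.246565, which rounds to 6.2466.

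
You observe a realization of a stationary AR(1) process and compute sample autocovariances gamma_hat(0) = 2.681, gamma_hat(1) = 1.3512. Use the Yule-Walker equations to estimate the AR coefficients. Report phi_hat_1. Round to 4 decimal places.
\hat\phi_{1} = 0.5040

The Yule-Walker equations for an AR(p) process read, in matrix form,
  Gamma_p phi = r_p,   with   (Gamma_p)_{ij} = gamma(|i - j|),
                       (r_p)_i = gamma(i),   i,j = 1..p.
Substitute the sample gammas (Toeplitz matrix and right-hand side of size 1):
  Gamma_p = [[2.681]]
  r_p     = [1.3512]
With p = 1 this is the single equation gamma(0) phi_1 = gamma(1):
  phi_hat_1 = gamma(1) / gamma(0) = 1.3512 / 2.681 = 0.5040.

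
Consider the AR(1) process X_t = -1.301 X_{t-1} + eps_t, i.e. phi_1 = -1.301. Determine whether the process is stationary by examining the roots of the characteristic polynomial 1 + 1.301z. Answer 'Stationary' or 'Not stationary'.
\text{Not stationary}

The AR(p) characteristic polynomial is P(z) = 1 + 1.301z.
Stationarity requires all roots to lie outside the unit circle, i.e. |z| > 1 for every root.
This is linear in z: 1 + (1.301) z = 0  =>  z = -1/(1.301) = -0.76864,  |z| = 0.76864.
Moduli of all roots: 0.7686.
All moduli strictly greater than 1? No.
Verdict: Not stationary.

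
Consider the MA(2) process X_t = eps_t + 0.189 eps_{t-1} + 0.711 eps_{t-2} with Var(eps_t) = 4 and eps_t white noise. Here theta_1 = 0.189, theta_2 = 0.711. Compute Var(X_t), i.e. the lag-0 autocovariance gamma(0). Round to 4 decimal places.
\gamma(0) = 6.1650

For an MA(q) process X_t = eps_t + sum_i theta_i eps_{t-i} with
Var(eps_t) = sigma^2, the variance is
  gamma(0) = sigma^2 * (1 + sum_i theta_i^2).
  sum_i theta_i^2 = (0.189)^2 + (0.711)^2 = 0.035721 + 0.505521 = 0.541242.
  gamma(0) = 4 * (1 + 0.541242) = 4 * 1.541242 = 6.164968, which rounds to 6.1650.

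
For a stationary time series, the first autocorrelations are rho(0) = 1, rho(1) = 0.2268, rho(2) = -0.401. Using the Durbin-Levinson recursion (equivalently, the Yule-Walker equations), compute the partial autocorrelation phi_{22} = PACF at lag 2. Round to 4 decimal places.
\phi_{22} = -0.4770

The PACF at lag k is phi_{kk}, the last component of the solution
to the Yule-Walker system G_k phi = r_k where
  (G_k)_{ij} = rho(|i - j|), (r_k)_i = rho(i), i,j = 1..k.
Equivalently, Durbin-Levinson gives phi_{kk} iteratively:
  phi_{11} = rho(1)
  phi_{kk} = [rho(k) - sum_{j=1..k-1} phi_{k-1,j} rho(k-j)]
            / [1 - sum_{j=1..k-1} phi_{k-1,j} rho(j)],
  phi_{k,j} = phi_{k-1,j} - phi_{kk} phi_{k-1,k-j},  j = 1..k-1.
Step k = 1:
  phi_11 = rho(1) = 0.2268.
Step k = 2:
  phi_22 = [rho(2) - phi_11 rho(1)] / [1 - phi_11 rho(1)] = [-0.401 - (0.2268)(0.2268)] / [1 - (0.2268)(0.2268)]
         = -0.45243824 / 0.94856176 = -0.477.
Therefore phi_{22} = -0.4770.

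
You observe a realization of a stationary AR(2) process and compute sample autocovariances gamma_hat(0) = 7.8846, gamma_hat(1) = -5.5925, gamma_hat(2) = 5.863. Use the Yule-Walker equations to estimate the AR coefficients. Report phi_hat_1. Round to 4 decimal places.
\hat\phi_{1} = -0.3660

The Yule-Walker equations for an AR(p) process read, in matrix form,
  Gamma_p phi = r_p,   with   (Gamma_p)_{ij} = gamma(|i - j|),
                       (r_p)_i = gamma(i),   i,j = 1..p.
Substitute the sample gammas (Toeplitz matrix and right-hand side of size 2):
  Gamma_p = [[7.8846, -5.5925], [-5.5925, 7.8846]]
  r_p     = [-5.5925, 5.863]
Written out:
  7.8846 phi_1 - 5.5925 phi_2 = -5.5925
  -5.5925 phi_1 + 7.8846 phi_2 = 5.863
Solve by Cramer's rule:
  det = gamma(0)^2 - gamma(1)^2 = (7.8846)^2 - (-5.5925)^2 = 62.16691716 - 31.27605625 = 30.89086091
  phi_hat_1 = [gamma(1) gamma(0) - gamma(1) gamma(2)] / det = [(-5.5925)(7.8846) - (-5.5925)(5.863)] / 30.89086091 = -11.305798 / 30.89086091 = -0.366
  phi_hat_2 = [gamma(0) gamma(2) - gamma(1)^2] / det = [(7.8846)(5.863) - (-5.5925)^2] / 30.89086091 = 14.95135355 / 30.89086091 = 0.484
So phi_hat = [-0.3660, 0.4840].
Therefore phi_hat_1 = -0.3660.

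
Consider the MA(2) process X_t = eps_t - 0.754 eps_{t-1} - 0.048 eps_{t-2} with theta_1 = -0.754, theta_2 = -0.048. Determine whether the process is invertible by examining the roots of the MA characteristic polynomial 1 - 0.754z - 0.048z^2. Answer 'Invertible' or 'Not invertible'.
\text{Invertible}

The MA(q) characteristic polynomial is P(z) = 1 - 0.754z - 0.048z^2.
Invertibility requires all roots to lie outside the unit circle, i.e. |z| > 1 for every root.
Set 1 + (-0.754) z + (-0.048) z^2 = 0, i.e. a z^2 + b z + c = 0 with a = -0.048, b = -0.754, c = 1.
Discriminant D = b^2 - 4ac = (-0.754)^2 - 4*(-0.048)*1 = 0.568516 - (-0.192) = 0.760516.
D >= 0, so the roots are real: z = (-b +/- sqrt(D)) / (2a) = (0.754 +/- 0.872076) / (-0.096).
  z_1 = (0.754 + 0.872076) / (-0.096) = -16.9383,   |z_1| = 16.9383.
  z_2 = (0.754 - 0.872076) / (-0.096) = 1.23,   |z_2| = 1.23.
Moduli of all roots: 16.9383, 1.2300.
All moduli strictly greater than 1? Yes.
Verdict: Invertible.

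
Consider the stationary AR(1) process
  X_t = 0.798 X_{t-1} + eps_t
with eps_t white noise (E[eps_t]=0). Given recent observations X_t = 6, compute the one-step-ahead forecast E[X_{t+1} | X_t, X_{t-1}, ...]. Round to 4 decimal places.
E[X_{t+1} \mid \mathcal F_t] = 4.7880

For an AR(p) model X_t = c + sum_i phi_i X_{t-i} + eps_t, the
one-step-ahead conditional mean is
  E[X_{t+1} | X_t, ...] = c + sum_i phi_i X_{t+1-i}.
Substitute known values:
  E[X_{t+1} | ...] = (0.798) * (6)
                   = 4.7880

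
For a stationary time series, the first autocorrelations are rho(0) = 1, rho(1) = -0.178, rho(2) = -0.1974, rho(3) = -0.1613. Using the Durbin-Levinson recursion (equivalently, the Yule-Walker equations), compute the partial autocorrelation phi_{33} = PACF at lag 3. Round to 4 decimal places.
\phi_{33} = -0.2701

The PACF at lag k is phi_{kk}, the last component of the solution
to the Yule-Walker system G_k phi = r_k where
  (G_k)_{ij} = rho(|i - j|), (r_k)_i = rho(i), i,j = 1..k.
Equivalently, Durbin-Levinson gives phi_{kk} iteratively:
  phi_{11} = rho(1)
  phi_{kk} = [rho(k) - sum_{j=1..k-1} phi_{k-1,j} rho(k-j)]
            / [1 - sum_{j=1..k-1} phi_{k-1,j} rho(j)],
  phi_{k,j} = phi_{k-1,j} - phi_{kk} phi_{k-1,k-j},  j = 1..k-1.
Step k = 1:
  phi_11 = rho(1) = -0.178.
Step k = 2:
  phi_22 = [rho(2) - phi_11 rho(1)] / [1 - phi_11 rho(1)] = [-0.1974 - (-0.178)(-0.178)] / [1 - (-0.178)(-0.178)]
         = -0.229084 / 0.968316 = -0.23658.
  Update: phi_21 = phi_11 - phi_22 phi_11 = -0.178 - (-0.23658)(-0.178) = -0.220111.
Step k = 3:
  phi_33 = [rho(3) - phi_21 rho(2) - phi_22 rho(1)] / [1 - phi_21 rho(1) - phi_22 rho(2)]
    numerator   = -0.1613 - (-0.220111)(-0.1974) - (-0.23658)(-0.178) = -0.24686115
    denominator = 1 - (-0.220111)(-0.178) - (-0.23658)(-0.1974) = 0.91411935
  phi_33 = -0.24686115 / 0.91411935 = -0.2701.
Therefore phi_{33} = -0.2701.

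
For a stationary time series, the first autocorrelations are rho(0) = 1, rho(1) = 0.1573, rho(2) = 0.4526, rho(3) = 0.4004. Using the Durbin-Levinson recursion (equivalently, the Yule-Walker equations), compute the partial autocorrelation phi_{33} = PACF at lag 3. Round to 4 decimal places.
\phi_{33} = 0.3700

The PACF at lag k is phi_{kk}, the last component of the solution
to the Yule-Walker system G_k phi = r_k where
  (G_k)_{ij} = rho(|i - j|), (r_k)_i = rho(i), i,j = 1..k.
Equivalently, Durbin-Levinson gives phi_{kk} iteratively:
  phi_{11} = rho(1)
  phi_{kk} = [rho(k) - sum_{j=1..k-1} phi_{k-1,j} rho(k-j)]
            / [1 - sum_{j=1..k-1} phi_{k-1,j} rho(j)],
  phi_{k,j} = phi_{k-1,j} - phi_{kk} phi_{k-1,k-j},  j = 1..k-1.
Step k = 1:
  phi_11 = rho(1) = 0.1573.
Step k = 2:
  phi_22 = [rho(2) - phi_11 rho(1)] / [1 - phi_11 rho(1)] = [0.4526 - (0.1573)(0.1573)] / [1 - (0.1573)(0.1573)]
         = 0.42785671 / 0.97525671 = 0.438712.
  Update: phi_21 = phi_11 - phi_22 phi_11 = 0.1573 - (0.438712)(0.1573) = 0.088291.
Step k = 3:
  phi_33 = [rho(3) - phi_21 rho(2) - phi_22 rho(1)] / [1 - phi_21 rho(1) - phi_22 rho(2)]
    numerator   = 0.4004 - (0.088291)(0.4526) - (0.438712)(0.1573) = 0.29143029
    denominator = 1 - (0.088291)(0.1573) - (0.438712)(0.4526) = 0.78755089
  phi_33 = 0.29143029 / 0.78755089 = 0.37.
Therefore phi_{33} = 0.3700.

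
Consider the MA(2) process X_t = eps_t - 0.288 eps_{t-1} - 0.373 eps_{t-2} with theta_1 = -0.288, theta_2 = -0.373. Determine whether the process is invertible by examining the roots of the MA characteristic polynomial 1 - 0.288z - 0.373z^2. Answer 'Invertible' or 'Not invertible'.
\text{Invertible}

The MA(q) characteristic polynomial is P(z) = 1 - 0.288z - 0.373z^2.
Invertibility requires all roots to lie outside the unit circle, i.e. |z| > 1 for every root.
Set 1 + (-0.288) z + (-0.373) z^2 = 0, i.e. a z^2 + b z + c = 0 with a = -0.373, b = -0.288, c = 1.
Discriminant D = b^2 - 4ac = (-0.288)^2 - 4*(-0.373)*1 = 0.082944 - (-1.492) = 1.574944.
D >= 0, so the roots are real: z = (-b +/- sqrt(D)) / (2a) = (0.288 +/- 1.254968) / (-0.746).
  z_1 = (0.288 + 1.254968) / (-0.746) = -2.0683,   |z_1| = 2.0683.
  z_2 = (0.288 - 1.254968) / (-0.746) = 1.2962,   |z_2| = 1.2962.
Moduli of all roots: 2.0683, 1.2962.
All moduli strictly greater than 1? Yes.
Verdict: Invertible.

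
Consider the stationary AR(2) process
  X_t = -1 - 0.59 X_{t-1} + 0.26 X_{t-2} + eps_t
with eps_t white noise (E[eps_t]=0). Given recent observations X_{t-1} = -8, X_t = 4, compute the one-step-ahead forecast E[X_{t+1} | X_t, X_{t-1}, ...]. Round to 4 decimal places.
E[X_{t+1} \mid \mathcal F_t] = -5.4400

For an AR(p) model X_t = c + sum_i phi_i X_{t-i} + eps_t, the
one-step-ahead conditional mean is
  E[X_{t+1} | X_t, ...] = c + sum_i phi_i X_{t+1-i}.
Substitute known values:
  E[X_{t+1} | ...] = -1 + (-0.59) * (4) + (0.26) * (-8)
                   = -5.4400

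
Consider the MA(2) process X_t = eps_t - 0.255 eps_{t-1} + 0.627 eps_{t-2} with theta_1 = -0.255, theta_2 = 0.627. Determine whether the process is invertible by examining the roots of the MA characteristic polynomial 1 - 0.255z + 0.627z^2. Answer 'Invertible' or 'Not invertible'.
\text{Invertible}

The MA(q) characteristic polynomial is P(z) = 1 - 0.255z + 0.627z^2.
Invertibility requires all roots to lie outside the unit circle, i.e. |z| > 1 for every root.
Set 1 + (-0.255) z + (0.627) z^2 = 0, i.e. a z^2 + b z + c = 0 with a = 0.627, b = -0.255, c = 1.
Discriminant D = b^2 - 4ac = (-0.255)^2 - 4*(0.627)*1 = 0.065025 - (2.508) = -2.442975.
D < 0, so the roots are the complex-conjugate pair z = (-b +/- i sqrt(-D)) / (2a) = 0.2033 +/- 1.2464i.
For a conjugate pair |z|^2 = z * conj(z) = (product of roots) = c/a = 1/(0.627) = 1.594896, so |z| = sqrt(1.594896) = 1.2629 for both roots.
Moduli of all roots: 1.2629, 1.2629.
All moduli strictly greater than 1? Yes.
Verdict: Invertible.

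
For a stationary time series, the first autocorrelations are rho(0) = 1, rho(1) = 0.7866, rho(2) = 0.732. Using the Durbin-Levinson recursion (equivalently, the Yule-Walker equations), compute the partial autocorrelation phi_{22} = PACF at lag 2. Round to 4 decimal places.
\phi_{22} = 0.2971

The PACF at lag k is phi_{kk}, the last component of the solution
to the Yule-Walker system G_k phi = r_k where
  (G_k)_{ij} = rho(|i - j|), (r_k)_i = rho(i), i,j = 1..k.
Equivalently, Durbin-Levinson gives phi_{kk} iteratively:
  phi_{11} = rho(1)
  phi_{kk} = [rho(k) - sum_{j=1..k-1} phi_{k-1,j} rho(k-j)]
            / [1 - sum_{j=1..k-1} phi_{k-1,j} rho(j)],
  phi_{k,j} = phi_{k-1,j} - phi_{kk} phi_{k-1,k-j},  j = 1..k-1.
Step k = 1:
  phi_11 = rho(1) = 0.7866.
Step k = 2:
  phi_22 = [rho(2) - phi_11 rho(1)] / [1 - phi_11 rho(1)] = [0.732 - (0.7866)(0.7866)] / [1 - (0.7866)(0.7866)]
         = 0.11326044 / 0.38126044 = 0.2971.
Therefore phi_{22} = 0.2971.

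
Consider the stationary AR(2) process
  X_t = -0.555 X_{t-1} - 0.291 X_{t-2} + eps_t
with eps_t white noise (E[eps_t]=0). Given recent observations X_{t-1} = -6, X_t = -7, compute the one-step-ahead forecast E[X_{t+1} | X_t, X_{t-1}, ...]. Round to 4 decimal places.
E[X_{t+1} \mid \mathcal F_t] = 5.6310

For an AR(p) model X_t = c + sum_i phi_i X_{t-i} + eps_t, the
one-step-ahead conditional mean is
  E[X_{t+1} | X_t, ...] = c + sum_i phi_i X_{t+1-i}.
Substitute known values:
  E[X_{t+1} | ...] = (-0.555) * (-7) + (-0.291) * (-6)
                   = 5.6310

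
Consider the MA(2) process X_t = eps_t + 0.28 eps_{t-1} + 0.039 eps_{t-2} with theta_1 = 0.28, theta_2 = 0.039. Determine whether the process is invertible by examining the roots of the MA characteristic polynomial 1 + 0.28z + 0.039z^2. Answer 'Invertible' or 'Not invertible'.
\text{Invertible}

The MA(q) characteristic polynomial is P(z) = 1 + 0.28z + 0.039z^2.
Invertibility requires all roots to lie outside the unit circle, i.e. |z| > 1 for every root.
Set 1 + (0.28) z + (0.039) z^2 = 0, i.e. a z^2 + b z + c = 0 with a = 0.039, b = 0.28, c = 1.
Discriminant D = b^2 - 4ac = (0.28)^2 - 4*(0.039)*1 = 0.0784 - (0.156) = -0.0776.
D < 0, so the roots are the complex-conjugate pair z = (-b +/- i sqrt(-D)) / (2a) = -3.5897 +/- 3.5714i.
For a conjugate pair |z|^2 = z * conj(z) = (product of roots) = c/a = 1/(0.039) = 25.641026, so |z| = sqrt(25.641026) = 5.0637 for both roots.
Moduli of all roots: 5.0637, 5.0637.
All moduli strictly greater than 1? Yes.
Verdict: Invertible.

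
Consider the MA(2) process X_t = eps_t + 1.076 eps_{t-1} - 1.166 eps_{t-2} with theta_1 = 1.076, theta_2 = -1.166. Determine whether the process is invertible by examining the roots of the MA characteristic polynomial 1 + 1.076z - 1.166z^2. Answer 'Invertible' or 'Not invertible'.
\text{Not invertible}

The MA(q) characteristic polynomial is P(z) = 1 + 1.076z - 1.166z^2.
Invertibility requires all roots to lie outside the unit circle, i.e. |z| > 1 for every root.
Set 1 + (1.076) z + (-1.166) z^2 = 0, i.e. a z^2 + b z + c = 0 with a = -1.166, b = 1.076, c = 1.
Discriminant D = b^2 - 4ac = (1.076)^2 - 4*(-1.166)*1 = 1.157776 - (-4.664) = 5.821776.
D >= 0, so the roots are real: z = (-b +/- sqrt(D)) / (2a) = (-1.076 +/- 2.412836) / (-2.332).
  z_1 = (-1.076 + 2.412836) / (-2.332) = -0.5733,   |z_1| = 0.5733.
  z_2 = (-1.076 - 2.412836) / (-2.332) = 1.4961,   |z_2| = 1.4961.
Moduli of all roots: 0.5733, 1.4961.
All moduli strictly greater than 1? No.
Verdict: Not invertible.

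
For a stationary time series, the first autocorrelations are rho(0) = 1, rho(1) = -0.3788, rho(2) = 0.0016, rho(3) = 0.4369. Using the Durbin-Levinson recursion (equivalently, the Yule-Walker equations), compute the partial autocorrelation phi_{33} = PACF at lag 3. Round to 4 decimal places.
\phi_{33} = 0.4500

The PACF at lag k is phi_{kk}, the last component of the solution
to the Yule-Walker system G_k phi = r_k where
  (G_k)_{ij} = rho(|i - j|), (r_k)_i = rho(i), i,j = 1..k.
Equivalently, Durbin-Levinson gives phi_{kk} iteratively:
  phi_{11} = rho(1)
  phi_{kk} = [rho(k) - sum_{j=1..k-1} phi_{k-1,j} rho(k-j)]
            / [1 - sum_{j=1..k-1} phi_{k-1,j} rho(j)],
  phi_{k,j} = phi_{k-1,j} - phi_{kk} phi_{k-1,k-j},  j = 1..k-1.
Step k = 1:
  phi_11 = rho(1) = -0.3788.
Step k = 2:
  phi_22 = [rho(2) - phi_11 rho(1)] / [1 - phi_11 rho(1)] = [0.0016 - (-0.3788)(-0.3788)] / [1 - (-0.3788)(-0.3788)]
         = -0.14188944 / 0.85651056 = -0.16566.
  Update: phi_21 = phi_11 - phi_22 phi_11 = -0.3788 - (-0.16566)(-0.3788) = -0.441552.
Step k = 3:
  phi_33 = [rho(3) - phi_21 rho(2) - phi_22 rho(1)] / [1 - phi_21 rho(1) - phi_22 rho(2)]
    numerator   = 0.4369 - (-0.441552)(0.0016) - (-0.16566)(-0.3788) = 0.37485452
    denominator = 1 - (-0.441552)(-0.3788) - (-0.16566)(0.0016) = 0.83300517
  phi_33 = 0.37485452 / 0.83300517 = 0.45.
Therefore phi_{33} = 0.4500.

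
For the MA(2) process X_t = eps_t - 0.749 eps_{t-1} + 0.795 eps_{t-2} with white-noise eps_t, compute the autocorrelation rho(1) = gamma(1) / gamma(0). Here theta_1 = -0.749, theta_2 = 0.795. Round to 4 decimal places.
\rho(1) = -0.6131

For an MA(q) process with theta_0 = 1, the autocovariance is
  gamma(k) = sigma^2 * sum_{i=0..q-k} theta_i * theta_{i+k},
and rho(k) = gamma(k) / gamma(0). Sigma^2 cancels.
  numerator   = (1)*(-0.749) + (-0.749)*(0.795) = -1.344455.
  denominator = (1)^2 + (-0.749)^2 + (0.795)^2 = 2.193026.
  rho(1) = -1.344455 / 2.193026 = -0.6131.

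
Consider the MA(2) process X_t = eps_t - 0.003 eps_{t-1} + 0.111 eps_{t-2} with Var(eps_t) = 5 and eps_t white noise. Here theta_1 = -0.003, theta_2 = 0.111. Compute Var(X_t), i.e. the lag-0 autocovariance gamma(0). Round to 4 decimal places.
\gamma(0) = 5.0617

For an MA(q) process X_t = eps_t + sum_i theta_i eps_{t-i} with
Var(eps_t) = sigma^2, the variance is
  gamma(0) = sigma^2 * (1 + sum_i theta_i^2).
  sum_i theta_i^2 = (-0.003)^2 + (0.111)^2 = 0.000009 + 0.012321 = 0.01233.
  gamma(0) = 5 * (1 + 0.01233) = 5 * 1.01233 = 5.06165, which rounds to 5.0617.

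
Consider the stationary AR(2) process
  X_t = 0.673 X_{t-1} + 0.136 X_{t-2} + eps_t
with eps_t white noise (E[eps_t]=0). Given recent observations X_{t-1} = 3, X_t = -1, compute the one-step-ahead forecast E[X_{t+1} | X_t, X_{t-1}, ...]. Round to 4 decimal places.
E[X_{t+1} \mid \mathcal F_t] = -0.2650

For an AR(p) model X_t = c + sum_i phi_i X_{t-i} + eps_t, the
one-step-ahead conditional mean is
  E[X_{t+1} | X_t, ...] = c + sum_i phi_i X_{t+1-i}.
Substitute known values:
  E[X_{t+1} | ...] = (0.673) * (-1) + (0.136) * (3)
                   = -0.2650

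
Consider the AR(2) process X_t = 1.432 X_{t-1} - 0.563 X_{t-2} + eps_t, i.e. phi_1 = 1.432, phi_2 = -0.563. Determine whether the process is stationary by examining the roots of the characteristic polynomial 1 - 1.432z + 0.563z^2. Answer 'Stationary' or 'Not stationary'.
\text{Stationary}

The AR(p) characteristic polynomial is P(z) = 1 - 1.432z + 0.563z^2.
Stationarity requires all roots to lie outside the unit circle, i.e. |z| > 1 for every root.
Set 1 + (-1.432) z + (0.563) z^2 = 0, i.e. a z^2 + b z + c = 0 with a = 0.563, b = -1.432, c = 1.
Discriminant D = b^2 - 4ac = (-1.432)^2 - 4*(0.563)*1 = 2.050624 - (2.252) = -0.201376.
D < 0, so the roots are the complex-conjugate pair z = (-b +/- i sqrt(-D)) / (2a) = 1.2718 +/- 0.3985i.
For a conjugate pair |z|^2 = z * conj(z) = (product of roots) = c/a = 1/(0.563) = 1.776199, so |z| = sqrt(1.776199) = 1.3327 for both roots.
Moduli of all roots: 1.3327, 1.3327.
All moduli strictly greater than 1? Yes.
Verdict: Stationary.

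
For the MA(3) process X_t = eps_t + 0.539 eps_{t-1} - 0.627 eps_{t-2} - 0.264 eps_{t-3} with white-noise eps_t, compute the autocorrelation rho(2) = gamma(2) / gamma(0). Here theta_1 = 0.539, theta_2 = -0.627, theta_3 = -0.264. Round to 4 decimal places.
\rho(2) = -0.4388

For an MA(q) process with theta_0 = 1, the autocovariance is
  gamma(k) = sigma^2 * sum_{i=0..q-k} theta_i * theta_{i+k},
and rho(k) = gamma(k) / gamma(0). Sigma^2 cancels.
  numerator   = (1)*(-0.627) + (0.539)*(-0.264) = -0.769296.
  denominator = (1)^2 + (0.539)^2 + (-0.627)^2 + (-0.264)^2 = 1.753346.
  rho(2) = -0.769296 / 1.753346 = -0.4388.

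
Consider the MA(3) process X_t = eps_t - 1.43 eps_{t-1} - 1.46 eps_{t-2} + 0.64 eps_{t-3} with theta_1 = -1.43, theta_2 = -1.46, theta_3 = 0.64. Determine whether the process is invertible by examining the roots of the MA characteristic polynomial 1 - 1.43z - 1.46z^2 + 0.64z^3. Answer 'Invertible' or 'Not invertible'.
\text{Not invertible}

The MA(q) characteristic polynomial is P(z) = 1 - 1.43z - 1.46z^2 + 0.64z^3.
Invertibility requires all roots to lie outside the unit circle, i.e. |z| > 1 for every root.
Degree 3: look for a simple real root z0 first, then factor out (1 - z/z0) and solve the remaining quadratic.
Testing z0 = 0.5: P(0.5) = 1 + (-1.43)(0.5) + (-1.46)(0.5)^2 + (0.64)(0.5)^3
  = 1 + (-0.715) + (-0.365) + (0.08) = 0.  So z_0 = 0.5 is a root, |z_0| = 0.5.
Divide out the factor (1 - 2 z) = (1 - z/z0) (since 1/z0 = 2):
  P(z) = (1 - 2 z)(1 + (0.57) z + (-0.32) z^2)
  [check: z-coef 0.57 - (2) = -1.43; z^2-coef -0.32 - (2)(0.57) = -1.46; z^3-coef -(2)(-0.32) = 0.64.]
Remaining roots from the quadratic factor 1 + (0.57) z + (-0.32) z^2:
  Set 1 + (0.57) z + (-0.32) z^2 = 0, i.e. a z^2 + b z + c = 0 with a = -0.32, b = 0.57, c = 1.
  Discriminant D = b^2 - 4ac = (0.57)^2 - 4*(-0.32)*1 = 0.3249 - (-1.28) = 1.6049.
  D >= 0, so the roots are real: z = (-b +/- sqrt(D)) / (2a) = (-0.57 +/- 1.266846) / (-0.64).
    z_1 = (-0.57 + 1.266846) / (-0.64) = -1.0888,   |z_1| = 1.0888.
    z_2 = (-0.57 - 1.266846) / (-0.64) = 2.8701,   |z_2| = 2.8701.
Moduli of all roots: 0.5000, 1.0888, 2.8701.
All moduli strictly greater than 1? No.
Verdict: Not invertible.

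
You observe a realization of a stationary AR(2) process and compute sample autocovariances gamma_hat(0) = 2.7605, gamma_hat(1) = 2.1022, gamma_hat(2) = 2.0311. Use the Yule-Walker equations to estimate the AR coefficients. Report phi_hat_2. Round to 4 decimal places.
\hat\phi_{2} = 0.3710

The Yule-Walker equations for an AR(p) process read, in matrix form,
  Gamma_p phi = r_p,   with   (Gamma_p)_{ij} = gamma(|i - j|),
                       (r_p)_i = gamma(i),   i,j = 1..p.
Substitute the sample gammas (Toeplitz matrix and right-hand side of size 2):
  Gamma_p = [[2.7605, 2.1022], [2.1022, 2.7605]]
  r_p     = [2.1022, 2.0311]
Written out:
  2.7605 phi_1 + 2.1022 phi_2 = 2.1022
  2.1022 phi_1 + 2.7605 phi_2 = 2.0311
Solve by Cramer's rule:
  det = gamma(0)^2 - gamma(1)^2 = (2.7605)^2 - (2.1022)^2 = 7.62036025 - 4.41924484 = 3.20111541
  phi_hat_1 = [gamma(1) gamma(0) - gamma(1) gamma(2)] / det = [(2.1022)(2.7605) - (2.1022)(2.0311)] / 3.20111541 = 1.53334468 / 3.20111541 = 0.479
  phi_hat_2 = [gamma(0) gamma(2) - gamma(1)^2] / det = [(2.7605)(2.0311) - (2.1022)^2] / 3.20111541 = 1.18760671 / 3.20111541 = 0.371
So phi_hat = [0.4790, 0.3710].
Therefore phi_hat_2 = 0.3710.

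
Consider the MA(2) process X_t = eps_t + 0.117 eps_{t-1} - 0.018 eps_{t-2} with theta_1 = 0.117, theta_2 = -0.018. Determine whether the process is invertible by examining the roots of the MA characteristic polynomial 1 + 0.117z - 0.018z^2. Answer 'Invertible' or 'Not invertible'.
\text{Invertible}

The MA(q) characteristic polynomial is P(z) = 1 + 0.117z - 0.018z^2.
Invertibility requires all roots to lie outside the unit circle, i.e. |z| > 1 for every root.
Set 1 + (0.117) z + (-0.018) z^2 = 0, i.e. a z^2 + b z + c = 0 with a = -0.018, b = 0.117, c = 1.
Discriminant D = b^2 - 4ac = (0.117)^2 - 4*(-0.018)*1 = 0.013689 - (-0.072) = 0.085689.
D >= 0, so the roots are real: z = (-b +/- sqrt(D)) / (2a) = (-0.117 +/- 0.292727) / (-0.036).
  z_1 = (-0.117 + 0.292727) / (-0.036) = -4.8813,   |z_1| = 4.8813.
  z_2 = (-0.117 - 0.292727) / (-0.036) = 11.3813,   |z_2| = 11.3813.
Moduli of all roots: 4.8813, 11.3813.
All moduli strictly greater than 1? Yes.
Verdict: Invertible.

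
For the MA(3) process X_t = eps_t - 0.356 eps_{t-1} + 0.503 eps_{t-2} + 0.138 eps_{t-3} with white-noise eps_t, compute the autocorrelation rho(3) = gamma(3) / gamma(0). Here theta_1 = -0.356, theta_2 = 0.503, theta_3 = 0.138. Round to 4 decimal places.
\rho(3) = 0.0987

For an MA(q) process with theta_0 = 1, the autocovariance is
  gamma(k) = sigma^2 * sum_{i=0..q-k} theta_i * theta_{i+k},
and rho(k) = gamma(k) / gamma(0). Sigma^2 cancels.
  numerator   = (1)*(0.138) = 0.138.
  denominator = (1)^2 + (-0.356)^2 + (0.503)^2 + (0.138)^2 = 1.398789.
  rho(3) = 0.138 / 1.398789 = 0.0987.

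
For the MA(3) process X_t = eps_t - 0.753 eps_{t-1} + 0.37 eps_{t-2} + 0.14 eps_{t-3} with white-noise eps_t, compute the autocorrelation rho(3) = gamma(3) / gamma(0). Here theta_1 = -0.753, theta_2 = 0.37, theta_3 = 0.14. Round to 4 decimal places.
\rho(3) = 0.0812

For an MA(q) process with theta_0 = 1, the autocovariance is
  gamma(k) = sigma^2 * sum_{i=0..q-k} theta_i * theta_{i+k},
and rho(k) = gamma(k) / gamma(0). Sigma^2 cancels.
  numerator   = (1)*(0.14) = 0.14.
  denominator = (1)^2 + (-0.753)^2 + (0.37)^2 + (0.14)^2 = 1.723509.
  rho(3) = 0.14 / 1.723509 = 0.0812.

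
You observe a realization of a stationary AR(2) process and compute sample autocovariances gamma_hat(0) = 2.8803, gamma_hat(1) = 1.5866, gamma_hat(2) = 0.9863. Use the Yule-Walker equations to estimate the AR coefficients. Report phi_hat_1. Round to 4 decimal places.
\hat\phi_{1} = 0.5200

The Yule-Walker equations for an AR(p) process read, in matrix form,
  Gamma_p phi = r_p,   with   (Gamma_p)_{ij} = gamma(|i - j|),
                       (r_p)_i = gamma(i),   i,j = 1..p.
Substitute the sample gammas (Toeplitz matrix and right-hand side of size 2):
  Gamma_p = [[2.8803, 1.5866], [1.5866, 2.8803]]
  r_p     = [1.5866, 0.9863]
Written out:
  2.8803 phi_1 + 1.5866 phi_2 = 1.5866
  1.5866 phi_1 + 2.8803 phi_2 = 0.9863
Solve by Cramer's rule:
  det = gamma(0)^2 - gamma(1)^2 = (2.8803)^2 - (1.5866)^2 = 8.29612809 - 2.51729956 = 5.77882853
  phi_hat_1 = [gamma(1) gamma(0) - gamma(1) gamma(2)] / det = [(1.5866)(2.8803) - (1.5866)(0.9863)] / 5.77882853 = 3.0050204 / 5.77882853 = 0.52
  phi_hat_2 = [gamma(0) gamma(2) - gamma(1)^2] / det = [(2.8803)(0.9863) - (1.5866)^2] / 5.77882853 = 0.32354033 / 5.77882853 = 0.056
So phi_hat = [0.5200, 0.0560].
Therefore phi_hat_1 = 0.5200.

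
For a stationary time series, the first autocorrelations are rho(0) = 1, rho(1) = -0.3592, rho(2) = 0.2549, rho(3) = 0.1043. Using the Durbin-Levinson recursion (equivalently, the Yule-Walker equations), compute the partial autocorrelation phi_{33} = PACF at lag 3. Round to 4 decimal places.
\phi_{33} = 0.2750

The PACF at lag k is phi_{kk}, the last component of the solution
to the Yule-Walker system G_k phi = r_k where
  (G_k)_{ij} = rho(|i - j|), (r_k)_i = rho(i), i,j = 1..k.
Equivalently, Durbin-Levinson gives phi_{kk} iteratively:
  phi_{11} = rho(1)
  phi_{kk} = [rho(k) - sum_{j=1..k-1} phi_{k-1,j} rho(k-j)]
            / [1 - sum_{j=1..k-1} phi_{k-1,j} rho(j)],
  phi_{k,j} = phi_{k-1,j} - phi_{kk} phi_{k-1,k-j},  j = 1..k-1.
Step k = 1:
  phi_11 = rho(1) = -0.3592.
Step k = 2:
  phi_22 = [rho(2) - phi_11 rho(1)] / [1 - phi_11 rho(1)] = [0.2549 - (-0.3592)(-0.3592)] / [1 - (-0.3592)(-0.3592)]
         = 0.12587536 / 0.87097536 = 0.144522.
  Update: phi_21 = phi_11 - phi_22 phi_11 = -0.3592 - (0.144522)(-0.3592) = -0.307288.
Step k = 3:
  phi_33 = [rho(3) - phi_21 rho(2) - phi_22 rho(1)] / [1 - phi_21 rho(1) - phi_22 rho(2)]
    numerator   = 0.1043 - (-0.307288)(0.2549) - (0.144522)(-0.3592) = 0.23454002
    denominator = 1 - (-0.307288)(-0.3592) - (0.144522)(0.2549) = 0.85278356
  phi_33 = 0.23454002 / 0.85278356 = 0.275.
Therefore phi_{33} = 0.2750.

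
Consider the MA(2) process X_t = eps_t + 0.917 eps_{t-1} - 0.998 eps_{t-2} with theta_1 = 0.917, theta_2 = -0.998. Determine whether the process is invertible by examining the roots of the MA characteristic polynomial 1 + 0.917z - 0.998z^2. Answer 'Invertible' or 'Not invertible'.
\text{Not invertible}

The MA(q) characteristic polynomial is P(z) = 1 + 0.917z - 0.998z^2.
Invertibility requires all roots to lie outside the unit circle, i.e. |z| > 1 for every root.
Set 1 + (0.917) z + (-0.998) z^2 = 0, i.e. a z^2 + b z + c = 0 with a = -0.998, b = 0.917, c = 1.
Discriminant D = b^2 - 4ac = (0.917)^2 - 4*(-0.998)*1 = 0.840889 - (-3.992) = 4.832889.
D >= 0, so the roots are real: z = (-b +/- sqrt(D)) / (2a) = (-0.917 +/- 2.198383) / (-1.996).
  z_1 = (-0.917 + 2.198383) / (-1.996) = -0.642,   |z_1| = 0.642.
  z_2 = (-0.917 - 2.198383) / (-1.996) = 1.5608,   |z_2| = 1.5608.
Moduli of all roots: 0.6420, 1.5608.
All moduli strictly greater than 1? No.
Verdict: Not invertible.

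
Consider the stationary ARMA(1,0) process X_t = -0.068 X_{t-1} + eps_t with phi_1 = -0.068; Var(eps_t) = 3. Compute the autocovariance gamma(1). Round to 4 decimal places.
\gamma(1) = -0.2049

Multiply the model equation by X_{t-k} and take expectations. With theta_0 = psi_0 = 1 and psi_j the MA(infinity) weights, this gives
  gamma(k) - sum_i phi_i gamma(k-i) = c_k,
  c_k = sigma^2 * sum_{j=k..q} theta_j psi_{j-k}   (c_k = 0 for k > q),
using gamma(-m) = gamma(m).
Pure AR (q = 0): c_0 = sigma^2 = 3, c_k = 0 for k >= 1.
Equations for k = 0 and k = 1 (AR order 1):
  gamma(0) = phi_1 gamma(1) + c_0
  gamma(1) = phi_1 gamma(0) + c_1
Substituting the second into the first: gamma(0) (1 - phi_1^2) = c_0 + phi_1 c_1, so
  gamma(0) = c_0 / (1 - phi_1^2) = 3 / (1 - (-0.068)^2) = 3 / 0.995376 = 3.013936.
  gamma(1) = phi_1 gamma(0) = (-0.068)(3.013936) = -0.204948.
Therefore gamma(1) = -0.2049 (to 4 decimal places).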